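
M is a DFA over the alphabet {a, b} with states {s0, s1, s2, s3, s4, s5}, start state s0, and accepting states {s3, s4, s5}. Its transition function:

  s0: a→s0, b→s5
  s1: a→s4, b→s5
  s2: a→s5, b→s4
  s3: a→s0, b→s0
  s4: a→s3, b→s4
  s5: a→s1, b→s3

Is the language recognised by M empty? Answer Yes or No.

The string b is accepted: the run s0 → s5 ends in the accepting state s5.
Since at least one string is accepted, L(M) is not empty.

No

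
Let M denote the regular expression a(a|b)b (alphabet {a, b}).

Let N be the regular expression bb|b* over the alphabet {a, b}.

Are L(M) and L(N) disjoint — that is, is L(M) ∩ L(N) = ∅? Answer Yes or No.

Converting the expression M to a DFA (subset construction, then merging equivalent states) gives the minimal DFA with states {m0, m1, m2, m3, m4}, start state m0, accepting states {m4} and transitions m0: a→m1, b→m2; m1: a→m3, b→m3; m2: a→m2, b→m2; m3: a→m2, b→m4; m4: a→m2, b→m2.
Converting the expression N to a DFA (subset construction, then merging equivalent states) gives the minimal DFA with states {n0, n1}, start state n0, accepting states {n0} and transitions n0: a→n1, b→n0; n1: a→n1, b→n1.
Exploring the product automaton M × N from the start pair (m0, n0), following both machines on each input symbol, reaches 6 state pairs: (m0, n0), (m1, n1), (m2, n0), (m3, n1), (m2, n1), (m4, n1).
M accepts in {m4} and N accepts in {n0}; no reachable pair has both components accepting, so no string drives both machines to acceptance simultaneously and L(M) ∩ L(N) = ∅.
So no string is accepted by both, and the intersection is empty.

Yes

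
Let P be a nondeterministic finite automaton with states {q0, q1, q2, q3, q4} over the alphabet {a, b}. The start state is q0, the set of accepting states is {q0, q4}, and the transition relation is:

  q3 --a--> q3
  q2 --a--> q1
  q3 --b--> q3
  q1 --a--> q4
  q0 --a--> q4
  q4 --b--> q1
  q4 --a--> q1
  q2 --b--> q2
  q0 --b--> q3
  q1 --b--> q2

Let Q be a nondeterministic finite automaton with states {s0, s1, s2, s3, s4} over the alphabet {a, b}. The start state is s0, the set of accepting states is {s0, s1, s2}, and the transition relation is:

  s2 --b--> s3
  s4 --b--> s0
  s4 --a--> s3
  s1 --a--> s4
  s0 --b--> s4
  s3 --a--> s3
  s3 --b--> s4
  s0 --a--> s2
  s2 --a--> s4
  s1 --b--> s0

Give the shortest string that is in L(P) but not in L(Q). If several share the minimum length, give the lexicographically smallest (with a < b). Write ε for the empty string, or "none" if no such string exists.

The string aaa is accepted by P but not by Q.
No shorter string lies in the difference, and aaa is the lexicographically first length-3 string in L(P) \ L(Q).

aaa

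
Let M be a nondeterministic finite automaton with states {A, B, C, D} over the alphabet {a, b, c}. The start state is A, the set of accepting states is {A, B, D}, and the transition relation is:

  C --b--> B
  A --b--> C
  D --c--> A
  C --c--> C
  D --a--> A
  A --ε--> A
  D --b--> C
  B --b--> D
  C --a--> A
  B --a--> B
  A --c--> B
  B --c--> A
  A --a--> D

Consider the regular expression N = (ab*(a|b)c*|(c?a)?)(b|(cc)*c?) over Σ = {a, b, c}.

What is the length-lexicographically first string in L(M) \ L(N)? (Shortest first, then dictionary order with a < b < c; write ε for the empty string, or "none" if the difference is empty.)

The string ba is accepted by M but not by N.
No shorter string lies in the difference, and ba is the lexicographically first length-2 string in L(M) \ L(N).

ba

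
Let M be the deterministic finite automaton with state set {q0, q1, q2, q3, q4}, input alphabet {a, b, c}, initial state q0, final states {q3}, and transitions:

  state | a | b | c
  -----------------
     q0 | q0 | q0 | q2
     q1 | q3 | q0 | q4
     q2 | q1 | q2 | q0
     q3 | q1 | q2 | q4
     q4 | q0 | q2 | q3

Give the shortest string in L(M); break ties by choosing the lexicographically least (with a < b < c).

caa

A breadth-first search from q0 reaches an accepting state first via the path q0 → q2 → q1 → q3 on input caa.
No string of length < 3 is accepted (BFS exhausts all shorter strings without reaching an accepting state), and caa is the lexicographically least accepting string of length 3.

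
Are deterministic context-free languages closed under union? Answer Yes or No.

No

{aⁿbⁿ : n≥0} and {aⁿb²ⁿ : n≥0} are each accepted by a deterministic PDA (push the a's; pop one per b, respectively one per two b's), but their union U is not. Suppose a DPDA M accepted U. Being deterministic, M has a single run on aⁿb²ⁿ, and since aⁿbⁿ ∈ U that run passes through an accepting configuration right after consuming the prefix aⁿbⁿ and then goes on to accept again after n more b's. Build an ordinary (nondeterministic) PDA M′ that simulates M on a's and b's and, at any moment when M is in an accepting state, may switch to a second mode in which it reads only c's, feeding each c to M as a b; M′ accepts when M does. Then M′ accepts aⁱbʲcᵏ (k≥1) exactly when both aⁱbʲ ∈ U and aⁱbʲ⁺ᵏ ∈ U, and checking the four cases (i=j or j=2i, combined with j+k=i or j+k=2i) leaves only i=j=k: so L(M′) ∩ a*b*c⁺ = {aⁿbⁿcⁿ : n≥1} would be context-free, which it is not (pumping lemma) — contradiction. (The union is an unambiguous CFL; it is determinism, not unambiguity, that fails.)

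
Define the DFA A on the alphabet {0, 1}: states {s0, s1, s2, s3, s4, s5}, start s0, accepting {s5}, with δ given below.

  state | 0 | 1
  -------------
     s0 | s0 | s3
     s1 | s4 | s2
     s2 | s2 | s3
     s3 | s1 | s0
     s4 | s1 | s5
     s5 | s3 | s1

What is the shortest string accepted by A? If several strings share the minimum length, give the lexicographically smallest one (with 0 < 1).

1001

A breadth-first search from s0 reaches an accepting state first via the path s0 → s3 → s1 → s4 → s5 on input 1001.
No string of length < 4 is accepted (BFS exhausts all shorter strings without reaching an accepting state), and 1001 is the lexicographically least accepting string of length 4.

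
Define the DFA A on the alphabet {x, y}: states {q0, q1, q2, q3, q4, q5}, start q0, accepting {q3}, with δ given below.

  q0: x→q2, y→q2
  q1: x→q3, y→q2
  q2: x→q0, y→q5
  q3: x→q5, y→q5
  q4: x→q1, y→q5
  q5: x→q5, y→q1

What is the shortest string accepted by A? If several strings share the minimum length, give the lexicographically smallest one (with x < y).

xyyx

A breadth-first search from q0 reaches an accepting state first via the path q0 → q2 → q5 → q1 → q3 on input xyyx.
No string of length < 4 is accepted (BFS exhausts all shorter strings without reaching an accepting state), and xyyx is the lexicographically least accepting string of length 4.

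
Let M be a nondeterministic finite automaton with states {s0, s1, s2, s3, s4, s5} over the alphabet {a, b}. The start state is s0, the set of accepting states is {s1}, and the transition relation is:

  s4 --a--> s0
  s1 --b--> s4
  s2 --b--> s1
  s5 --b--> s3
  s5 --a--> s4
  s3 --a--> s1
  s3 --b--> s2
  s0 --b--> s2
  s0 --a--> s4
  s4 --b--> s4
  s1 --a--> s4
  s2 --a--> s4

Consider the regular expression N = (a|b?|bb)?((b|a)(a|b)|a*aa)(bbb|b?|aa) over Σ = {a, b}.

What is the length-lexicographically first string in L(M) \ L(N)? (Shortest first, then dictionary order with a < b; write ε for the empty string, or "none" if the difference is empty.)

ababb

The string ababb is accepted by M but not by N.
No shorter string lies in the difference, and ababb is the lexicographically first length-5 string in L(M) \ L(N).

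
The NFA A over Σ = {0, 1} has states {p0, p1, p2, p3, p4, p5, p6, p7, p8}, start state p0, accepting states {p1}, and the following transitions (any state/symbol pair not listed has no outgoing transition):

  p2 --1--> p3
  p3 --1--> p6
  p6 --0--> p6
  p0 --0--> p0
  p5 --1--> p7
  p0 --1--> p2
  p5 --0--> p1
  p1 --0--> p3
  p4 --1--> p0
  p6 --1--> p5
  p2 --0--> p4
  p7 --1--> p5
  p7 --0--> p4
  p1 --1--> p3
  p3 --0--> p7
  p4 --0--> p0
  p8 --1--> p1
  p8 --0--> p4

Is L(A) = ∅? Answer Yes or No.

No

The string 11010 is accepted: the run p0 → p2 → p3 → p7 → p5 → p1 ends in the accepting state p1.
Since at least one string is accepted, L(A) is not empty.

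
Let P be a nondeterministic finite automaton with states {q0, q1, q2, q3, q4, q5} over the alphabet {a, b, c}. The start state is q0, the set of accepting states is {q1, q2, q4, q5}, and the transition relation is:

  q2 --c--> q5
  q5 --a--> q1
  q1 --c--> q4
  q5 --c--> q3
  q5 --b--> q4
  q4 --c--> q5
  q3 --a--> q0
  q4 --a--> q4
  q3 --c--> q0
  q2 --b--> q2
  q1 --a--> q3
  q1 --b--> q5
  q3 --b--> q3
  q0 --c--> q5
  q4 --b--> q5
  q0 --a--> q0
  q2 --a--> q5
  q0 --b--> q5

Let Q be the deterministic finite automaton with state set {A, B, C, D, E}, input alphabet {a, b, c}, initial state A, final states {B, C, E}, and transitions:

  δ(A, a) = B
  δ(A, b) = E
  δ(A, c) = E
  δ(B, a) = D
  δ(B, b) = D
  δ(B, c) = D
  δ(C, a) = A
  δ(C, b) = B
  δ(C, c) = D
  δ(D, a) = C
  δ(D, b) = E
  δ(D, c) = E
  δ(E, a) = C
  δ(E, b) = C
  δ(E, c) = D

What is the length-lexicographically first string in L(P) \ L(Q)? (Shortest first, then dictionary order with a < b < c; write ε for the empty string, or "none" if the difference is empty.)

The string ab is accepted by P but not by Q.
No shorter string lies in the difference, and ab is the lexicographically first length-2 string in L(P) \ L(Q).

ab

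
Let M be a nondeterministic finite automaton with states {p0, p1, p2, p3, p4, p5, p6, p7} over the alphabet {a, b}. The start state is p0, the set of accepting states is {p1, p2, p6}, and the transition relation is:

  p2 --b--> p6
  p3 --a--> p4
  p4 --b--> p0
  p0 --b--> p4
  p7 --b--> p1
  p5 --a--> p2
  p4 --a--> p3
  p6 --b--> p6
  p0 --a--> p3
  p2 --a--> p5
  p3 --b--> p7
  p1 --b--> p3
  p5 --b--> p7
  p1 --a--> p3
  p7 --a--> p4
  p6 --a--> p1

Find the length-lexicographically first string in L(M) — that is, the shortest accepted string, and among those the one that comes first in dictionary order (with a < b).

abb

A breadth-first search from p0 reaches an accepting state first via the path p0 → p3 → p7 → p1 on input abb.
No string of length < 3 is accepted (BFS exhausts all shorter strings without reaching an accepting state), and abb is the lexicographically least accepting string of length 3.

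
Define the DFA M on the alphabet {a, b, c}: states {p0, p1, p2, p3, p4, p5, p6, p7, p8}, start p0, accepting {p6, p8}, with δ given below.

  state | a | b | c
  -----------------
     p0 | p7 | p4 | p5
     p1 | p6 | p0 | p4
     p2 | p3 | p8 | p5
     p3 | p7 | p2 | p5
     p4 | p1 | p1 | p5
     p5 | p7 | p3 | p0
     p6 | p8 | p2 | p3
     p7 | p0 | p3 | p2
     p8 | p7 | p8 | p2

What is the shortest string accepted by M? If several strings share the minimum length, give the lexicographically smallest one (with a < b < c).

acb

A breadth-first search from p0 reaches an accepting state first via the path p0 → p7 → p2 → p8 on input acb.
No string of length < 3 is accepted (BFS exhausts all shorter strings without reaching an accepting state), and acb is the lexicographically least accepting string of length 3.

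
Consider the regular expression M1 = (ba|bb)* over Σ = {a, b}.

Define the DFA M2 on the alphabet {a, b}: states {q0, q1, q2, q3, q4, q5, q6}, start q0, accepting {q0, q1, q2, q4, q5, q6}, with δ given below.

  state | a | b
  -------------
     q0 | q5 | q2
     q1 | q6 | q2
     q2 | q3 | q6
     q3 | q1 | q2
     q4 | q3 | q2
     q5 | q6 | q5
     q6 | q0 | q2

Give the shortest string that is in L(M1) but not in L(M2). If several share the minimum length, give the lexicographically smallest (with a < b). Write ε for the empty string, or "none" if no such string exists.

The string ba is accepted by M1 but not by M2.
No shorter string lies in the difference, and ba is the lexicographically first length-2 string in L(M1) \ L(M2).

ba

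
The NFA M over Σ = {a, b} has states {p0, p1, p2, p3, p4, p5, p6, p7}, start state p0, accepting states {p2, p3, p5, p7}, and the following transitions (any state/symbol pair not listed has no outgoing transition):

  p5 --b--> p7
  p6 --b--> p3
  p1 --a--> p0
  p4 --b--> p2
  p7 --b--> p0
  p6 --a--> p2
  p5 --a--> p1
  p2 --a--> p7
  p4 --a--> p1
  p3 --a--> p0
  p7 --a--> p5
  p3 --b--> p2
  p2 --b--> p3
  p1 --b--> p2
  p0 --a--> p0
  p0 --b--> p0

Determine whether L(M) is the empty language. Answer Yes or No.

Yes

The states reachable from the start state are {p0}.
None of the accepting states {p2, p3, p5, p7} is reachable, so no string is accepted and L(M) = ∅.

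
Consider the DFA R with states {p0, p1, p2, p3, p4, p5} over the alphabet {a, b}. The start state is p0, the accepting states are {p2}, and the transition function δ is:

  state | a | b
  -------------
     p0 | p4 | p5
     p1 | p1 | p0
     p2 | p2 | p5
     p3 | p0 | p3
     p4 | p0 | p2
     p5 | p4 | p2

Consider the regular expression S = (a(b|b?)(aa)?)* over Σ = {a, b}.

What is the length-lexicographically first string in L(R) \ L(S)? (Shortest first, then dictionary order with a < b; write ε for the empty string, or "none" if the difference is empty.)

The string bb is accepted by R but not by S.
No shorter string lies in the difference, and bb is the lexicographically first length-2 string in L(R) \ L(S).

bb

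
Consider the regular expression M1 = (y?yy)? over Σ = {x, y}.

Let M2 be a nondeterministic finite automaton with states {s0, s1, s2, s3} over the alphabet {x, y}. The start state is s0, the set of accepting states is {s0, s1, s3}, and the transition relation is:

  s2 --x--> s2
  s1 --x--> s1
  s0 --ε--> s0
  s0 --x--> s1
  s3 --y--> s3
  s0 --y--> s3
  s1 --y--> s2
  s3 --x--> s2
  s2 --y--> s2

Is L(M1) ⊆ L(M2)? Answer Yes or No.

Converting the expression M1 to a DFA (subset construction, then merging equivalent states) gives the minimal DFA with states {r0, r1, r2, r3, r4}, start state r0, accepting states {r0, r3, r4} and transitions r0: x→r1, y→r2; r1: x→r1, y→r1; r2: x→r1, y→r3; r3: x→r1, y→r4; r4: x→r1, y→r1.
Exploring the product automaton M1 × M2 from the start pair (r0, s0), following both machines on each input symbol, reaches 7 state pairs: (r0, s0), (r1, s1), (r2, s3), (r1, s2), (r3, s3), (r4, s3), (r1, s3).
M1 accepts in {r0, r3, r4} and M2 accepts in {s0, s1, s3}. The reachable pairs whose M1-component is accepting are (r0, s0), (r3, s3), (r4, s3); in each of them the M2-component is accepting too, so the product for L(M1) \ L(M2) (M1-component accepting, M2-component rejecting) has no reachable accepting pair and the difference is empty.
Hence every string in L(M1) is also in L(M2).

Yes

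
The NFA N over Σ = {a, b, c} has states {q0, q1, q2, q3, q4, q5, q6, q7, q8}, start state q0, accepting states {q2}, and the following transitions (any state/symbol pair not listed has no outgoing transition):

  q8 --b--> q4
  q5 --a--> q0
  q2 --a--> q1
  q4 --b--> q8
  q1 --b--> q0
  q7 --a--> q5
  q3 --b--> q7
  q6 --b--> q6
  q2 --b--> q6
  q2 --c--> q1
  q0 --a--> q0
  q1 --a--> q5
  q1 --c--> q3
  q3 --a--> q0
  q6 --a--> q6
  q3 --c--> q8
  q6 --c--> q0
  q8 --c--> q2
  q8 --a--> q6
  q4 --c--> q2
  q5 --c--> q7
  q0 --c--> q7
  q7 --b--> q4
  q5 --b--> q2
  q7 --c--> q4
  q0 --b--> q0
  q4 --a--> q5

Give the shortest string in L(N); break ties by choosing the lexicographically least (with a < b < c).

cab

A breadth-first search from q0 reaches an accepting state first via the path q0 → q7 → q5 → q2 on input cab.
No string of length < 3 is accepted (BFS exhausts all shorter strings without reaching an accepting state), and cab is the lexicographically least accepting string of length 3.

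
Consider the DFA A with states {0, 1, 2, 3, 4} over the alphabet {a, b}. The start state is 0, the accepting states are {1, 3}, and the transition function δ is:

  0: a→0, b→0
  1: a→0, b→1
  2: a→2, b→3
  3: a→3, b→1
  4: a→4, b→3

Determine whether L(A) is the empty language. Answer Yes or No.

Yes

The states reachable from the start state are {0}.
None of the accepting states {1, 3} is reachable, so no string is accepted and L(A) = ∅.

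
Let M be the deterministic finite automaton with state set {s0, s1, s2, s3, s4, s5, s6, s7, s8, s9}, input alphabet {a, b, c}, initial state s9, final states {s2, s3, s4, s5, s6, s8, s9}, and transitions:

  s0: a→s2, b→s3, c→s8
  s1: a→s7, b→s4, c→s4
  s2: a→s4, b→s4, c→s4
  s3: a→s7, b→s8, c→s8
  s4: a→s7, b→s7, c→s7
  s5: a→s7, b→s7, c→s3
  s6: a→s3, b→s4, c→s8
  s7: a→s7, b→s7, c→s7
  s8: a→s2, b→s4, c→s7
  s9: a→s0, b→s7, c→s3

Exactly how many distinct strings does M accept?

The useful subgraph on states {s0, s2, s3, s4, s8, s9} is acyclic, so L(M) is finite; the longest accepting path visits 6 useful states, giving maximum string length 5.
Counting accepting paths from s9 by length: 1 of length 0, 1 of length 1, 5 of length 2, 11 of length 3, 13 of length 4, 6 of length 5. Total 37.

37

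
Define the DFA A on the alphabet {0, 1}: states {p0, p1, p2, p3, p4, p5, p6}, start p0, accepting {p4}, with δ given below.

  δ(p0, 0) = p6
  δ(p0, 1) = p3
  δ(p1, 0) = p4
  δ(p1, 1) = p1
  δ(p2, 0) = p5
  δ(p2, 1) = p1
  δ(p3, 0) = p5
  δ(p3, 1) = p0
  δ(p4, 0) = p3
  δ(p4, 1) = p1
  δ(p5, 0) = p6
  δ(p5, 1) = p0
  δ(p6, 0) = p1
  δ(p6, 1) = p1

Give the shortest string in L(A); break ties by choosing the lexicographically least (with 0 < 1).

A breadth-first search from p0 reaches an accepting state first via the path p0 → p6 → p1 → p4 on input 000.
No string of length < 3 is accepted (BFS exhausts all shorter strings without reaching an accepting state), and 000 is the lexicographically least accepting string of length 3.

000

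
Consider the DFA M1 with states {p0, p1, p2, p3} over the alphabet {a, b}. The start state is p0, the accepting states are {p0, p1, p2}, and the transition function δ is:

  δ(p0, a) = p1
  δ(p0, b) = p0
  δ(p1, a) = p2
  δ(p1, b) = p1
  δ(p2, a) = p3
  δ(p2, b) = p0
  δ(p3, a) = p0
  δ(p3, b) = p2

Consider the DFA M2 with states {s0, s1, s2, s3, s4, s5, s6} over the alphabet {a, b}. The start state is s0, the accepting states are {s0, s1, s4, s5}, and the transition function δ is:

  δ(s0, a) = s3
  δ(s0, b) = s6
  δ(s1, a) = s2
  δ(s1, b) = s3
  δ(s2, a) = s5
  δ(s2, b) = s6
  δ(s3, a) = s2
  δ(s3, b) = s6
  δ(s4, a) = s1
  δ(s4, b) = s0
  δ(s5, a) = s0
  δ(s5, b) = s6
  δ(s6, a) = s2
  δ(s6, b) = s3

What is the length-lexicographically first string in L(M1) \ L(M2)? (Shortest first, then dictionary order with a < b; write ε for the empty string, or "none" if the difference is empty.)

a

The string a is accepted by M1 but not by M2.
No shorter string lies in the difference, and a is the lexicographically first length-1 string in L(M1) \ L(M2).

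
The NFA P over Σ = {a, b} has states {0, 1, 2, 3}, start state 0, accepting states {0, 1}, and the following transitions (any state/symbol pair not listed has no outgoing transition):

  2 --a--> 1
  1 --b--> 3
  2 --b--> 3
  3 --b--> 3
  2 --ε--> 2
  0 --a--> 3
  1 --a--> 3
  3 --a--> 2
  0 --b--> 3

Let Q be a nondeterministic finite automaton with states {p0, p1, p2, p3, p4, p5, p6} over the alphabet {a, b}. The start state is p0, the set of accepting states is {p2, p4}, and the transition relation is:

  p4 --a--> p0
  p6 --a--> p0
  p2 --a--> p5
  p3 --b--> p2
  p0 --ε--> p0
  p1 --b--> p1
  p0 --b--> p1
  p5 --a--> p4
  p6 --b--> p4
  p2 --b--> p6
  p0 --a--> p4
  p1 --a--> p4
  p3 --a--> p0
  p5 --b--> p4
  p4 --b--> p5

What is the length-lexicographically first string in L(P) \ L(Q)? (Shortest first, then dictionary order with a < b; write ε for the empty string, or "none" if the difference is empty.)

ε

The empty string ε is accepted by P but not by Q.
Since ε is the unique shortest string, it is the required witness.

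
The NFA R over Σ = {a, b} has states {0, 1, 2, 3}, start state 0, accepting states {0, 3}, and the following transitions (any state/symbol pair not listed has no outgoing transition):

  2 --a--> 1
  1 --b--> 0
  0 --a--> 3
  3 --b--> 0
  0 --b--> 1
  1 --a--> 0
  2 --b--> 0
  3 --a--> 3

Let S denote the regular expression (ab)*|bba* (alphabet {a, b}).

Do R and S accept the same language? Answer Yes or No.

No

The string a is accepted by R but rejected by S.
So L(R) ≠ L(S).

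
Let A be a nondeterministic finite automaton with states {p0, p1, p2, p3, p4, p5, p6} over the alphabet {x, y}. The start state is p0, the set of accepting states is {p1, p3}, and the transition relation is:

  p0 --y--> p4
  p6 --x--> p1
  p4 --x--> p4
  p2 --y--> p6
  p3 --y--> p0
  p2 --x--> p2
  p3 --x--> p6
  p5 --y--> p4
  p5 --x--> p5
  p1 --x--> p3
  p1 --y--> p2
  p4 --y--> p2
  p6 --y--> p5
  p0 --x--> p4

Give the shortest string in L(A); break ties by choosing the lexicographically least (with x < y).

xyyx

A breadth-first search from p0 reaches an accepting state first via the path p0 → p4 → p2 → p6 → p1 on input xyyx.
No string of length < 4 is accepted (BFS exhausts all shorter strings without reaching an accepting state), and xyyx is the lexicographically least accepting string of length 4.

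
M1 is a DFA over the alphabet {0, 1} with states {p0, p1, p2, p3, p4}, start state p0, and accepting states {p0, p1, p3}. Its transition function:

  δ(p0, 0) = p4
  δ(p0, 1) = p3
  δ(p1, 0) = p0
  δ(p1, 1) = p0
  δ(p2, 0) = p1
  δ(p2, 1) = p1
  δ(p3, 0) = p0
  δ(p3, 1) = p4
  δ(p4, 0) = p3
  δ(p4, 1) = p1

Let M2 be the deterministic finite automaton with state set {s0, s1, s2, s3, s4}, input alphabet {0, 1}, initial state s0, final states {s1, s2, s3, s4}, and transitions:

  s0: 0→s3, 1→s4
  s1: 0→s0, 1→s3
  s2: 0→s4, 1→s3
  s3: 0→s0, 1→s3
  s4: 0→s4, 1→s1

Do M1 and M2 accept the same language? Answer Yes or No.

No

The empty string ε is accepted by M1 but rejected by M2.
So L(M1) ≠ L(M2).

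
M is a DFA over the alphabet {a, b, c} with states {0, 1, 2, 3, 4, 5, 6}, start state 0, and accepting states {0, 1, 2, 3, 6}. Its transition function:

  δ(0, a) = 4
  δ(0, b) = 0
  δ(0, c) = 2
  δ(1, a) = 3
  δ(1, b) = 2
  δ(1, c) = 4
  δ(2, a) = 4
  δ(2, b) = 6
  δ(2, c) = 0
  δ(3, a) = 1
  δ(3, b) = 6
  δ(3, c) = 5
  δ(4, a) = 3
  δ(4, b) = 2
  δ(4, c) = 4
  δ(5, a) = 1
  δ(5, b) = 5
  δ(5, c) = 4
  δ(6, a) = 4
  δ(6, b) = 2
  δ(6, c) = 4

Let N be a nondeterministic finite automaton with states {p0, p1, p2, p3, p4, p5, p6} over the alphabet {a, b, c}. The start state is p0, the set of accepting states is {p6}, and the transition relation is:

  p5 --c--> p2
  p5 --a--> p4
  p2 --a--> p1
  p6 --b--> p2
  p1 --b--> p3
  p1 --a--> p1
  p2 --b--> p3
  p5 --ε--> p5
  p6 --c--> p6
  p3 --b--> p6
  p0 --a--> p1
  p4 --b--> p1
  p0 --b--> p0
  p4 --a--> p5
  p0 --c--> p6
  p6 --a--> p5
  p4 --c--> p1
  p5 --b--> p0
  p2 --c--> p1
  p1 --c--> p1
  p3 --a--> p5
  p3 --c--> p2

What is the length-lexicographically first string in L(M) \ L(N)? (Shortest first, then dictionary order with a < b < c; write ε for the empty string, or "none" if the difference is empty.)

ε

The empty string ε is accepted by M but not by N.
Since ε is the unique shortest string, it is the required witness.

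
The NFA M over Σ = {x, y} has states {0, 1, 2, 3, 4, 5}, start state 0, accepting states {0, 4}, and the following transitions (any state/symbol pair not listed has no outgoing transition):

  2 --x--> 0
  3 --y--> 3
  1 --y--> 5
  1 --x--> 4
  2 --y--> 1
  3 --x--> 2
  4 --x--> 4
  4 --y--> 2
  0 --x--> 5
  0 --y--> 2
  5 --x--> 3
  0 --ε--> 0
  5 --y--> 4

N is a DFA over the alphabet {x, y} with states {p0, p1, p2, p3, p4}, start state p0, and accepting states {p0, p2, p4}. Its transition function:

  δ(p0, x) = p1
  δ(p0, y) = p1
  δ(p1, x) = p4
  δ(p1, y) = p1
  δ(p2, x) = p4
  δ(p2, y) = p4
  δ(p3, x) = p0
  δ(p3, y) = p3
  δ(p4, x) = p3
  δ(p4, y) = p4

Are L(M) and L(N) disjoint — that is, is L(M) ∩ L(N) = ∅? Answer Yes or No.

No

The empty string ε is accepted by both M and N.
Hence L(M) ∩ L(N) ≠ ∅.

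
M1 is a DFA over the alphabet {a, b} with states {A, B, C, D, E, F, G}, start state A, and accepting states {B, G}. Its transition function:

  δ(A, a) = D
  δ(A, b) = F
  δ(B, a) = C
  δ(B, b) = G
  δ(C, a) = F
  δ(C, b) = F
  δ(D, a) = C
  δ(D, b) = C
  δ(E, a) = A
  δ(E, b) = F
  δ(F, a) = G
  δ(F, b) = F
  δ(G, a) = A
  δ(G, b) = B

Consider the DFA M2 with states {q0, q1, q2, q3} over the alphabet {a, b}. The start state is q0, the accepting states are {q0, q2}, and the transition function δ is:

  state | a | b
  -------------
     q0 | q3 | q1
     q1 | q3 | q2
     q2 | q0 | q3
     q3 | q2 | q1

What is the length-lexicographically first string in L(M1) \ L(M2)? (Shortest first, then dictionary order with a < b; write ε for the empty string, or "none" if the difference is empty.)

The string ba is accepted by M1 but not by M2.
No shorter string lies in the difference, and ba is the lexicographically first length-2 string in L(M1) \ L(M2).

ba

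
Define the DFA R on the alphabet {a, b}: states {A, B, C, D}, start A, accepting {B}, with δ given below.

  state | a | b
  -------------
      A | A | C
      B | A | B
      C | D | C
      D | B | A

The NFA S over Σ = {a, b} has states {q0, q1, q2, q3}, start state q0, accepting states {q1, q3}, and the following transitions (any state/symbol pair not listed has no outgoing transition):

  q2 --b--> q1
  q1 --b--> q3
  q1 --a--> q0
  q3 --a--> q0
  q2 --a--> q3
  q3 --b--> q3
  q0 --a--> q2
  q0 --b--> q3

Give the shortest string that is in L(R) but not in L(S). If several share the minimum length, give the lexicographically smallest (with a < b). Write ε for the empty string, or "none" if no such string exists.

The string baa is accepted by R but not by S.
No shorter string lies in the difference, and baa is the lexicographically first length-3 string in L(R) \ L(S).

baa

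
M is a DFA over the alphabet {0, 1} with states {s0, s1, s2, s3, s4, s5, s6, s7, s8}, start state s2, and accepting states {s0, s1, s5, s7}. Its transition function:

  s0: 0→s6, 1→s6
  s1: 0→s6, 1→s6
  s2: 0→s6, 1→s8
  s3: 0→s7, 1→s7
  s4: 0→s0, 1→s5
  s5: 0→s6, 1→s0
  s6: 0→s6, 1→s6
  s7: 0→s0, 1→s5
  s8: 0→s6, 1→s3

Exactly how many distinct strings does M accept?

8

The useful subgraph on states {s0, s2, s3, s5, s7, s8} is acyclic, so L(M) is finite; the longest accepting path visits 6 useful states, giving maximum string length 5.
Counting accepting paths from s2 by length: 2 of length 3, 4 of length 4, 2 of length 5. Total 8.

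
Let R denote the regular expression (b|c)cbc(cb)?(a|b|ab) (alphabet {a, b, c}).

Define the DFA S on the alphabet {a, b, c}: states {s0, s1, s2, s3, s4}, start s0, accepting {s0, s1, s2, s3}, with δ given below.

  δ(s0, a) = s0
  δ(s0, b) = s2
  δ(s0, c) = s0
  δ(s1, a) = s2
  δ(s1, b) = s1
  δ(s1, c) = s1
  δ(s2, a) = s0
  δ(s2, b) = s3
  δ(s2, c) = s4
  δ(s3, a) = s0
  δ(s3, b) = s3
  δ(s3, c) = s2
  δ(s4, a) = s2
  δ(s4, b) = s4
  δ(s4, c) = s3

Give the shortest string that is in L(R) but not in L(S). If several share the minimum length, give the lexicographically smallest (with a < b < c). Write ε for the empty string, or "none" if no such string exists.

The string ccbcb is accepted by R but not by S.
No shorter string lies in the difference, and ccbcb is the lexicographically first length-5 string in L(R) \ L(S).

ccbcb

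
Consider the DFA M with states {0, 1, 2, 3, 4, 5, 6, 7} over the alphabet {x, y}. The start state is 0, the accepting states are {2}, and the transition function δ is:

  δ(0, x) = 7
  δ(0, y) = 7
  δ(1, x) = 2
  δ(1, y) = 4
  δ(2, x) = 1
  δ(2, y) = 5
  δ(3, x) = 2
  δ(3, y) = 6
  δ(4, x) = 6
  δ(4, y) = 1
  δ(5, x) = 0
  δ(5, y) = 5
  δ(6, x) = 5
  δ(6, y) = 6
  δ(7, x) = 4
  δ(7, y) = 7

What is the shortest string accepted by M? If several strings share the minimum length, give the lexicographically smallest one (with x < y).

xxyx

A breadth-first search from 0 reaches an accepting state first via the path 0 → 7 → 4 → 1 → 2 on input xxyx.
No string of length < 4 is accepted (BFS exhausts all shorter strings without reaching an accepting state), and xxyx is the lexicographically least accepting string of length 4.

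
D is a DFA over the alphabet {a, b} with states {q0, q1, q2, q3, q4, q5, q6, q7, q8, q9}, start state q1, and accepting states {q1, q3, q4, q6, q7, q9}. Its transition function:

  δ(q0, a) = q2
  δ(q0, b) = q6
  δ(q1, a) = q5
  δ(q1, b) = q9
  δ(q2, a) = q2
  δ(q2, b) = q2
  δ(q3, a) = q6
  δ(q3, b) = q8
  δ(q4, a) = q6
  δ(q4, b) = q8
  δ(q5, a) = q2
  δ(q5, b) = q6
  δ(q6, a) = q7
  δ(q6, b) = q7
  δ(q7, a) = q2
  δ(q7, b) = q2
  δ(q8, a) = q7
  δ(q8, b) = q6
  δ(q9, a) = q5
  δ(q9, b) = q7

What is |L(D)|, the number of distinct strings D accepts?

The useful subgraph on states {q1, q5, q6, q7, q9} is acyclic, so L(D) is finite; the longest accepting path visits 5 useful states, giving maximum string length 4.
Counting accepting paths from q1 by length: 1 of length 0, 1 of length 1, 2 of length 2, 3 of length 3, 2 of length 4. Total 9.

9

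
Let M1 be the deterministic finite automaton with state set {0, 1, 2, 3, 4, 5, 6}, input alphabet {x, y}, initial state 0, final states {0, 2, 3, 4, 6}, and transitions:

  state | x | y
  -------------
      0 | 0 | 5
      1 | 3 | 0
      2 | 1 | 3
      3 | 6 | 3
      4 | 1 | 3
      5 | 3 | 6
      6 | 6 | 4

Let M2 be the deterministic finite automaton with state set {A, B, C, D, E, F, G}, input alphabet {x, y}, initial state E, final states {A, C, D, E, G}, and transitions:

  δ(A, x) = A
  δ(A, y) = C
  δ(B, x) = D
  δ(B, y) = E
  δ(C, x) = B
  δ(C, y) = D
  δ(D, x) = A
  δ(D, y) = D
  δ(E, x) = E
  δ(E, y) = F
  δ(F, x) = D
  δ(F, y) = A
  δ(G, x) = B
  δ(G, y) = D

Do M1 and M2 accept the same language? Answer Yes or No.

Exploring the product automaton M1 × M2 from the start pair (0, E), following both machines on each input symbol, reaches 6 state pairs: (0, E), (5, F), (3, D), (6, A), (4, C), (1, B).
M1 accepts in {0, 2, 3, 4, 6} and M2 accepts in {A, C, D, E, G}. In every reachable pair the two components are either both accepting — (0, E), (3, D), (6, A), (4, C) — or both non-accepting, so no string is accepted by exactly one of the machines: L(M1) \ L(M2) and L(M2) \ L(M1) are both empty.
Hence every string is accepted by M1 iff it is accepted by M2, and the two languages coincide.

Yes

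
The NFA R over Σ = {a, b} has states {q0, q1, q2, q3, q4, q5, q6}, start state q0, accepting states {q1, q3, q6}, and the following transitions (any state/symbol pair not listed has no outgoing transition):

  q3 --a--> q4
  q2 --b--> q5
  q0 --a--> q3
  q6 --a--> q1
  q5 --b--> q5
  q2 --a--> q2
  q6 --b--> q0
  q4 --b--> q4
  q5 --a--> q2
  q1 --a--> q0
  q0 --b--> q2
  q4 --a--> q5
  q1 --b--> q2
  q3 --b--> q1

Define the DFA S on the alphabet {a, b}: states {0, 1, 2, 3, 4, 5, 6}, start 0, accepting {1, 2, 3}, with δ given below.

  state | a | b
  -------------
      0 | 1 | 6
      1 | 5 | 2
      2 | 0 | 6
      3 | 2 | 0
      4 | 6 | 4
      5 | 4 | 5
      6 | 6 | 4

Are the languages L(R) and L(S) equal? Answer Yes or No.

Exploring the product automaton R × S from the start pair (q0, 0), following both machines on each input symbol, reaches 6 state pairs: (q0, 0), (q3, 1), (q2, 6), (q4, 5), (q1, 2), (q5, 4).
R accepts in {q1, q3, q6} and S accepts in {1, 2, 3}. In every reachable pair the two components are either both accepting — (q3, 1), (q1, 2) — or both non-accepting, so no string is accepted by exactly one of the machines: L(R) \ L(S) and L(S) \ L(R) are both empty.
Hence every string is accepted by R iff it is accepted by S, and the two languages coincide.

Yes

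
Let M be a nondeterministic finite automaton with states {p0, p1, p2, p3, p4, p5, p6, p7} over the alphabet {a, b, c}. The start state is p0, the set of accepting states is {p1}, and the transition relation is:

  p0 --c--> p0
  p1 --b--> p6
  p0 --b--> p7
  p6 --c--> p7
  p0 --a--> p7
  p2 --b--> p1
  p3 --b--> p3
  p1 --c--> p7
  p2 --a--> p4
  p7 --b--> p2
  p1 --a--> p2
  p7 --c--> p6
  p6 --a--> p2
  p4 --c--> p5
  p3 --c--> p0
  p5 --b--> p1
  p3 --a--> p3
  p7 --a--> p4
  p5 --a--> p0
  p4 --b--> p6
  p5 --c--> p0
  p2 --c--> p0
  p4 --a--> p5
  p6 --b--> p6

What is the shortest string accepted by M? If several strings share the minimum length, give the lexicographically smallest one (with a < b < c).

abb

A breadth-first search from p0 reaches an accepting state first via the path p0 → p7 → p2 → p1 on input abb.
No string of length < 3 is accepted (BFS exhausts all shorter strings without reaching an accepting state), and abb is the lexicographically least accepting string of length 3.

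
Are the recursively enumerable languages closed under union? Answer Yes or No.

Simulate recognisers for L₁ and L₂ in parallel, alternating one step of each, and accept as soon as either accepts.
So the recursively enumerable languages are closed under union.

Yes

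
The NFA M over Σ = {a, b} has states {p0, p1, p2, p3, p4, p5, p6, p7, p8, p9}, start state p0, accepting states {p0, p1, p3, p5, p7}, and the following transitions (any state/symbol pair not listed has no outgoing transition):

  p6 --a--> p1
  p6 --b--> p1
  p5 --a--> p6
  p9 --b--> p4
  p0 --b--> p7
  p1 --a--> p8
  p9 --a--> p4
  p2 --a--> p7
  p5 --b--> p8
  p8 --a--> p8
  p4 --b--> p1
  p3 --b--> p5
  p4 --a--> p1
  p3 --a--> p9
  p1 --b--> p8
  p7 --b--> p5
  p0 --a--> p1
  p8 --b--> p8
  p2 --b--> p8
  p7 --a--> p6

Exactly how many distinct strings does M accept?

The useful subgraph on states {p0, p1, p5, p6, p7} is acyclic, so L(M) is finite; the longest accepting path visits 5 useful states, giving maximum string length 4.
Counting accepting paths from p0 by length: 1 of length 0, 2 of length 1, 1 of length 2, 2 of length 3, 2 of length 4. Total 8.

8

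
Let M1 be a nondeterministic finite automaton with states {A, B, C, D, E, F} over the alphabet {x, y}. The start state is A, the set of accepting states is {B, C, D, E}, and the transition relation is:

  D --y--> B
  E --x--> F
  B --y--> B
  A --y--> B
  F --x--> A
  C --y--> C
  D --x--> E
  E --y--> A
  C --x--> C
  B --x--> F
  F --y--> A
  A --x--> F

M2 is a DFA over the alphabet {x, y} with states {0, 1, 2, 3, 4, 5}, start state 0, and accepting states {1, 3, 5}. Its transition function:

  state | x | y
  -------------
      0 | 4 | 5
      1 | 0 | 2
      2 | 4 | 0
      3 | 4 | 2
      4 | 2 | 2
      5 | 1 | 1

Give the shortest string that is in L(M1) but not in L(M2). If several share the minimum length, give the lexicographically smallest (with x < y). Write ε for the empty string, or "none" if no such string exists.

The string xxy is accepted by M1 but not by M2.
No shorter string lies in the difference, and xxy is the lexicographically first length-3 string in L(M1) \ L(M2).

xxy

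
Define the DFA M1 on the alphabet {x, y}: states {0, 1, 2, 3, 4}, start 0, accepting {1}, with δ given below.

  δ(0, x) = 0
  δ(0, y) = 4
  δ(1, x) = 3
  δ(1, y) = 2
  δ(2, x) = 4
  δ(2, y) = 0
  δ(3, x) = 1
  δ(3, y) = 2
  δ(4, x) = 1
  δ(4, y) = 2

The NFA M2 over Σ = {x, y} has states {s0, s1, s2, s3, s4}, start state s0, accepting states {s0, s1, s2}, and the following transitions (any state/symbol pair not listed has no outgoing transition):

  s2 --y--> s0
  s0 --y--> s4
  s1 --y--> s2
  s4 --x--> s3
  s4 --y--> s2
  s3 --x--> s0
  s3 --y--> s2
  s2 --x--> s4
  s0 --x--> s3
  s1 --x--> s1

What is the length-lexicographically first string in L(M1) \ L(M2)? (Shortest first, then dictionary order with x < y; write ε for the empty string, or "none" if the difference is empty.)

The string yx is accepted by M1 but not by M2.
No shorter string lies in the difference, and yx is the lexicographically first length-2 string in L(M1) \ L(M2).

yx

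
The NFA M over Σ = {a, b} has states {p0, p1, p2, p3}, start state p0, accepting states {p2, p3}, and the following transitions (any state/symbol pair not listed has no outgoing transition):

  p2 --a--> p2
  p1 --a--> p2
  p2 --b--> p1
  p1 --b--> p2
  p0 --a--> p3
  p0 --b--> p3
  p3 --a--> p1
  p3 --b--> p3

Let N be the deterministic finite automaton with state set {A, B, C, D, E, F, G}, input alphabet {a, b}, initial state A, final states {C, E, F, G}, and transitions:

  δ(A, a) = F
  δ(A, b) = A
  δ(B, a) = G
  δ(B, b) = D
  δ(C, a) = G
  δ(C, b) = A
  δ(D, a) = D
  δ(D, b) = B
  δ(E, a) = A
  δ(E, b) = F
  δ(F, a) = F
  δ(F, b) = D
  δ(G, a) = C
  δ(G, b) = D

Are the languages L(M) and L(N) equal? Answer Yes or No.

The string b is accepted by M but rejected by N.
So L(M) ≠ L(N).

No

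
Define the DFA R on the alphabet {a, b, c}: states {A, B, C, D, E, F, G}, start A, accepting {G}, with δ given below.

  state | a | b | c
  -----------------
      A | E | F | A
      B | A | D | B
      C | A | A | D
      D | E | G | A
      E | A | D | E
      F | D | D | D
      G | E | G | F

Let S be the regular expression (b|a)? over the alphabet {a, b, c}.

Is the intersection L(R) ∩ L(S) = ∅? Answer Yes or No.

Converting the expression S to a DFA (subset construction, then merging equivalent states) gives the minimal DFA with states {s0, s1, s2}, start state s0, accepting states {s0, s1} and transitions s0: a→s1, b→s1, c→s2; s1: a→s2, b→s2, c→s2; s2: a→s2, b→s2, c→s2.
Exploring the product automaton R × S from the start pair (A, s0), following both machines on each input symbol, reaches 8 state pairs: (A, s0), (E, s1), (F, s1), (A, s2), (D, s2), (E, s2), (F, s2), (G, s2).
R accepts in {G} and S accepts in {s0, s1}; no reachable pair has both components accepting, so no string drives both machines to acceptance simultaneously and L(R) ∩ L(S) = ∅.
So no string is accepted by both, and the intersection is empty.

Yes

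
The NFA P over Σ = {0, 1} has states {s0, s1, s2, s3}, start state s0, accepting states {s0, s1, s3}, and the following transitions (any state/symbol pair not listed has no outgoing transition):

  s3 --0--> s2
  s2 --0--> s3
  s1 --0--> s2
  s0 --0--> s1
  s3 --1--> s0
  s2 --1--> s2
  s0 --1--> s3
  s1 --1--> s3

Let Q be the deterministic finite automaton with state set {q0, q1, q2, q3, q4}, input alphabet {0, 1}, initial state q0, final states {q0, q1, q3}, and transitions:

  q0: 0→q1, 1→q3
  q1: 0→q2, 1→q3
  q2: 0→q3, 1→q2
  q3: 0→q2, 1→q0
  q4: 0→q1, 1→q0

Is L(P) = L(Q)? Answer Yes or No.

Yes

Exploring the product automaton P × Q from the start pair (s0, q0), following both machines on each input symbol, reaches 4 state pairs: (s0, q0), (s1, q1), (s3, q3), (s2, q2).
P accepts in {s0, s1, s3} and Q accepts in {q0, q1, q3}. In every reachable pair the two components are either both accepting — (s0, q0), (s1, q1), (s3, q3) — or both non-accepting, so no string is accepted by exactly one of the machines: L(P) \ L(Q) and L(Q) \ L(P) are both empty.
Hence every string is accepted by P iff it is accepted by Q, and the two languages coincide.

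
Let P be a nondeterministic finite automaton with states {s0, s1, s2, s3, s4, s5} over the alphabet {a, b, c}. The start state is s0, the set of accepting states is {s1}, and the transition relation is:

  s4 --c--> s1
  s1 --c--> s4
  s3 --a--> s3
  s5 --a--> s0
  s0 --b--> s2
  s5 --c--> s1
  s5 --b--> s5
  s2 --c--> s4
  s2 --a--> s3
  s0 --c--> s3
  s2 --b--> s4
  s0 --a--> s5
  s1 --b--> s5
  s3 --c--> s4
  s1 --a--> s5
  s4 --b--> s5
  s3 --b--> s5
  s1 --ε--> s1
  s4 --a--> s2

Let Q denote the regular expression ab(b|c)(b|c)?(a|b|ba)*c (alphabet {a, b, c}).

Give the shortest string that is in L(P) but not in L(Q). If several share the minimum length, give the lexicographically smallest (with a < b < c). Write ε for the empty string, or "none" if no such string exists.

The string ac is accepted by P but not by Q.
No shorter string lies in the difference, and ac is the lexicographically first length-2 string in L(P) \ L(Q).

ac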